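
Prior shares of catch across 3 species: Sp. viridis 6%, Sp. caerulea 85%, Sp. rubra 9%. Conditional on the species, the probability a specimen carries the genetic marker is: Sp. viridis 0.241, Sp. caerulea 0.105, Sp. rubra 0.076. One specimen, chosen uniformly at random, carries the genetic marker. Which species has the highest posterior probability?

Unnormalized posteriors (prior × likelihood):
  Sp. viridis: 0.06 × 0.241 = 0.01446
  Sp. caerulea: 0.85 × 0.105 = 0.08925
  Sp. rubra: 0.09 × 0.076 = 0.00684
Normalizing constant = 0.11055.
Largest term belongs to Sp. caerulea, so Sp. caerulea is most probable.

Sp. caerulea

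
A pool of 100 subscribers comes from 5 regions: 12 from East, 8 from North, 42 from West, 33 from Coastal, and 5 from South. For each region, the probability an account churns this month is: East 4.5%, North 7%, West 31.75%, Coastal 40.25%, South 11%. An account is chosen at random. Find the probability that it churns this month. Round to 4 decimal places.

Compute prior × likelihood for every hypothesis:
  East: 0.12 × 0.045 = 0.0054
  North: 0.08 × 0.07 = 0.0056
  West: 0.42 × 0.3175 = 0.13335
  Coastal: 0.33 × 0.4025 = 0.132825
  South: 0.05 × 0.11 = 0.0055
P(churn) = 0.0054 + 0.0056 + 0.13335 + 0.132825 + 0.0055 = 0.282675 → 0.2827.

0.2827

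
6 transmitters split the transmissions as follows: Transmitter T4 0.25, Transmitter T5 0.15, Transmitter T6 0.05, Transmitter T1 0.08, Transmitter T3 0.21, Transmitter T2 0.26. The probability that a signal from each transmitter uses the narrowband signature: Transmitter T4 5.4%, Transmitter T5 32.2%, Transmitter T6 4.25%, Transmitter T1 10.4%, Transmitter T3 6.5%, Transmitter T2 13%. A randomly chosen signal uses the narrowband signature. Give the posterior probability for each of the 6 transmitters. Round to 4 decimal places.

By Bayes' rule, posterior ∝ prior × likelihood:
  Transmitter T4: 0.25 × 0.054 = 0.0135
  Transmitter T5: 0.15 × 0.322 = 0.0483
  Transmitter T6: 0.05 × 0.0425 = 0.002125
  Transmitter T1: 0.08 × 0.104 = 0.00832
  Transmitter T3: 0.21 × 0.065 = 0.01365
  Transmitter T2: 0.26 × 0.13 = 0.0338
Total = 0.119695.
P(Transmitter T4 | narrowband) = 0.0135/0.119695 ≈ 0.1128
P(Transmitter T5 | narrowband) = 0.0483/0.119695 ≈ 0.4035
P(Transmitter T6 | narrowband) = 0.002125/0.119695 ≈ 0.0178
P(Transmitter T1 | narrowband) = 0.00832/0.119695 ≈ 0.0695
P(Transmitter T3 | narrowband) = 0.01365/0.119695 ≈ 0.1140
P(Transmitter T2 | narrowband) = 0.0338/0.119695 ≈ 0.2824

Transmitter T4 0.1128, Transmitter T5 0.4035, Transmitter T6 0.0178, Transmitter T1 0.0695, Transmitter T3 0.1140, Transmitter T2 0.2824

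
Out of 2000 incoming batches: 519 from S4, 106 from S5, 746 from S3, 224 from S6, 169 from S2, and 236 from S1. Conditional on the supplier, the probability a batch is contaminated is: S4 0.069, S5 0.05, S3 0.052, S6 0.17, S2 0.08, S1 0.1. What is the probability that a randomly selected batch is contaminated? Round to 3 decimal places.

0.078

Unnormalized posteriors (prior × likelihood):
  S4: 0.2595 × 0.069 = 0.0179055
  S5: 0.053 × 0.05 = 0.00265
  S3: 0.373 × 0.052 = 0.019396
  S6: 0.112 × 0.17 = 0.01904
  S2: 0.0845 × 0.08 = 0.00676
  S1: 0.118 × 0.1 = 0.0118
P(contaminated) = 0.0179055 + 0.00265 + 0.019396 + 0.01904 + 0.00676 + 0.0118 = 0.0775515 → 0.078.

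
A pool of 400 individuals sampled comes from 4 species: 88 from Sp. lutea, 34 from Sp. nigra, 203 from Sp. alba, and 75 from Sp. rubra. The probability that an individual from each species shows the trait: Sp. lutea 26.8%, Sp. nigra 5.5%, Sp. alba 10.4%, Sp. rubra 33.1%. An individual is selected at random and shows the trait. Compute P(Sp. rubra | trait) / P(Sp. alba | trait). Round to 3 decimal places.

Compute prior × likelihood for every hypothesis:
  Sp. lutea: 0.22 × 0.268 = 0.05896
  Sp. nigra: 0.085 × 0.055 = 0.004675
  Sp. alba: 0.5075 × 0.104 = 0.05278
  Sp. rubra: 0.1875 × 0.331 = 0.0620625
Sum = 0.1784775.
The ratio is 0.0620625 / 0.05278 (the normalizer cancels) = 1.176.

1.176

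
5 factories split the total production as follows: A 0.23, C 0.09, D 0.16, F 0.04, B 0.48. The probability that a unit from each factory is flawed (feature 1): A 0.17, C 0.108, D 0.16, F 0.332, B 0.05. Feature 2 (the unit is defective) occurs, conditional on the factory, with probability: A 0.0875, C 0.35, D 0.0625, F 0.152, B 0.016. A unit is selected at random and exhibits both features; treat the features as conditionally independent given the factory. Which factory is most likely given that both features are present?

A

Prior × likelihood for each hypothesis:
  A: 0.23 × 0.17 × 0.0875 = 0.00342125
  C: 0.09 × 0.108 × 0.35 = 0.003402
  D: 0.16 × 0.16 × 0.0625 = 0.0016
  F: 0.04 × 0.332 × 0.152 = 0.00201856
  B: 0.48 × 0.05 × 0.016 = 0.000384
Total = 0.01082581.
Largest term belongs to A, so A is most probable.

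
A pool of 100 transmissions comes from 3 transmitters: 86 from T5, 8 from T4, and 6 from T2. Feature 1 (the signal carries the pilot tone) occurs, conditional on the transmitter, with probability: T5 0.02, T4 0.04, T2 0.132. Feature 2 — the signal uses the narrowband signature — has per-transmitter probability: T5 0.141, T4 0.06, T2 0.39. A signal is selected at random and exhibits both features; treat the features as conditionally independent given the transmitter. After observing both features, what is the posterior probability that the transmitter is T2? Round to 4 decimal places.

Unnormalized posteriors (prior × likelihood):
  T5: 0.86 × 0.02 × 0.141 = 0.0024252
  T4: 0.08 × 0.04 × 0.06 = 0.000192
  T2: 0.06 × 0.132 × 0.39 = 0.0030888
Sum = 0.005706.
P(T2 | evidence) = 0.0030888 / 0.005706 ≈ 0.5413.

0.5413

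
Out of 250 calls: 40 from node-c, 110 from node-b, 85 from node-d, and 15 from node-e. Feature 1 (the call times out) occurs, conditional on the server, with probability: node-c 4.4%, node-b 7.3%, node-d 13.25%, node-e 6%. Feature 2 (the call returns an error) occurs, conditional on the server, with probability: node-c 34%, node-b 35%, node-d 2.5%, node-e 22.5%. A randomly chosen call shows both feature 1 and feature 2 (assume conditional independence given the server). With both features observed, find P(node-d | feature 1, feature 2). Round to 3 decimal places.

Unnormalized posteriors (prior × likelihood):
  node-c: 0.16 × 0.044 × 0.34 = 0.0023936
  node-b: 0.44 × 0.073 × 0.35 = 0.011242
  node-d: 0.34 × 0.1325 × 0.025 = 0.00112625
  node-e: 0.06 × 0.06 × 0.225 = 0.00081
Sum = 0.01557185.
P(node-d | evidence) = 0.00112625 / 0.01557185 ≈ 0.072.

0.072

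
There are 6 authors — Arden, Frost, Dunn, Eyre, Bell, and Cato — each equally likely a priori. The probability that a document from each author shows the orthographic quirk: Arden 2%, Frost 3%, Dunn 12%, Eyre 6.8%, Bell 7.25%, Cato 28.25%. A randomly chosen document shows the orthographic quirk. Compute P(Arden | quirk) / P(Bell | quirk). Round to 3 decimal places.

0.276

Since the prior is uniform, the posterior is proportional to the likelihood:
  Arden: 0.02
  Frost: 0.03
  Dunn: 0.12
  Eyre: 0.068
  Bell: 0.0725
  Cato: 0.2825
Normalizing constant = 0.593.
The ratio is 0.02 / 0.0725 (the normalizer cancels) = 0.276.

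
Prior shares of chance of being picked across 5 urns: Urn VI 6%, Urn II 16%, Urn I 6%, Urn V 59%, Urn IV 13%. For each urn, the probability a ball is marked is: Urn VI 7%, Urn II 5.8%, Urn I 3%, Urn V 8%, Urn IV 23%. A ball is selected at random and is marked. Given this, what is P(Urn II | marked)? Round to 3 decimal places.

0.100

By Bayes' rule, posterior ∝ prior × likelihood:
  Urn VI: 0.06 × 0.07 = 0.0042
  Urn II: 0.16 × 0.058 = 0.00928
  Urn I: 0.06 × 0.03 = 0.0018
  Urn V: 0.59 × 0.08 = 0.0472
  Urn IV: 0.13 × 0.23 = 0.0299
Normalizing constant = 0.09238.
P(Urn II | evidence) = 0.00928 / 0.09238 ≈ 0.100.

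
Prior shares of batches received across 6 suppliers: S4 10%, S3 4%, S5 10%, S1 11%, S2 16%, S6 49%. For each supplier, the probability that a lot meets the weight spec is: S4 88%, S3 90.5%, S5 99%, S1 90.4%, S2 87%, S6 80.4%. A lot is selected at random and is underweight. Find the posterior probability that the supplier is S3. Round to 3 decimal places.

0.026

Taking complements, P(underweight | each) = S4 0.12, S3 0.095, S5 0.01, S1 0.096, S2 0.13, S6 0.196.
By Bayes' rule, posterior ∝ prior × likelihood:
  S4: 0.1 × 0.12 = 0.012
  S3: 0.04 × 0.095 = 0.0038
  S5: 0.1 × 0.01 = 0.001
  S1: 0.11 × 0.096 = 0.01056
  S2: 0.16 × 0.13 = 0.0208
  S6: 0.49 × 0.196 = 0.09604
Total = 0.1442.
P(S3 | evidence) = 0.0038 / 0.1442 ≈ 0.026.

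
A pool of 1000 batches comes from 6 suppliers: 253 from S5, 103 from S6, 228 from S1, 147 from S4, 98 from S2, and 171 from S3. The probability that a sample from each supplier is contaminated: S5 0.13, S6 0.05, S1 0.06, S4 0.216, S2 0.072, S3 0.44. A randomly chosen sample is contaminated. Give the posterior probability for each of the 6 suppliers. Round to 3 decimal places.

Prior × likelihood for each hypothesis:
  S5: 0.253 × 0.13 = 0.03289
  S6: 0.103 × 0.05 = 0.00515
  S1: 0.228 × 0.06 = 0.01368
  S4: 0.147 × 0.216 = 0.031752
  S2: 0.098 × 0.072 = 0.007056
  S3: 0.171 × 0.44 = 0.07524
Normalizing constant = 0.165768.
P(S5 | contaminated) = 0.03289/0.165768 ≈ 0.198
P(S6 | contaminated) = 0.00515/0.165768 ≈ 0.031
P(S1 | contaminated) = 0.01368/0.165768 ≈ 0.083
P(S4 | contaminated) = 0.031752/0.165768 ≈ 0.192
P(S2 | contaminated) = 0.007056/0.165768 ≈ 0.043
P(S3 | contaminated) = 0.07524/0.165768 ≈ 0.454

S5 0.198, S6 0.031, S1 0.083, S4 0.192, S2 0.043, S3 0.454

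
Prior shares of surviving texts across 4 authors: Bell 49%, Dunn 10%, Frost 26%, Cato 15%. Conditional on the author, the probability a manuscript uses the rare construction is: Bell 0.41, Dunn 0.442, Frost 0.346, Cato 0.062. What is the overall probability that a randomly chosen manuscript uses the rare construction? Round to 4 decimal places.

Unnormalized posteriors (prior × likelihood):
  Bell: 0.49 × 0.41 = 0.2009
  Dunn: 0.1 × 0.442 = 0.0442
  Frost: 0.26 × 0.346 = 0.08996
  Cato: 0.15 × 0.062 = 0.0093
P(rare-form) = 0.2009 + 0.0442 + 0.08996 + 0.0093 = 0.34436 → 0.3444.

0.3444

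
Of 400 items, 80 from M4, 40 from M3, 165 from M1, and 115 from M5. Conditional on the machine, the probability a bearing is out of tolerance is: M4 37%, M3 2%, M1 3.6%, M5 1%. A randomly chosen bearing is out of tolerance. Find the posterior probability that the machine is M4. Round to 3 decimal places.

By Bayes' rule, posterior ∝ prior × likelihood:
  M4: 0.2 × 0.37 = 0.074
  M3: 0.1 × 0.02 = 0.002
  M1: 0.4125 × 0.036 = 0.01485
  M5: 0.2875 × 0.01 = 0.002875
Total = 0.093725.
P(M4 | evidence) = 0.074 / 0.093725 ≈ 0.790.

0.790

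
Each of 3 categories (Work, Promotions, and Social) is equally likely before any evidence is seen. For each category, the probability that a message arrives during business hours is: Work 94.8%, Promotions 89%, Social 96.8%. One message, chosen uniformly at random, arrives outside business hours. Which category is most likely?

Promotions

Taking complements, P(off-hours | each) = Work 0.052, Promotions 0.11, Social 0.032.
With a uniform prior (1/3 each), posterior ∝ likelihood:
  Work: 0.052
  Promotions: 0.11
  Social: 0.032
Normalizing constant = 0.194.
Largest term belongs to Promotions, so Promotions is most probable.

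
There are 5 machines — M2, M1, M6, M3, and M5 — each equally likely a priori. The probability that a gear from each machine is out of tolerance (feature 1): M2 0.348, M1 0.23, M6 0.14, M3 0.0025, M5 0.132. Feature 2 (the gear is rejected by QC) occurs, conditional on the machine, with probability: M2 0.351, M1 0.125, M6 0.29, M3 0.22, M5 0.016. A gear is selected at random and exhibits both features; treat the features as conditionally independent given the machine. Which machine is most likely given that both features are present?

Since the prior is uniform, the posterior is proportional to the likelihood:
  M2: 0.348 × 0.351 = 0.122148
  M1: 0.23 × 0.125 = 0.02875
  M6: 0.14 × 0.29 = 0.0406
  M3: 0.0025 × 0.22 = 0.00055
  M5: 0.132 × 0.016 = 0.002112
Total = 0.19416.
Largest term belongs to M2, so M2 is most probable.

M2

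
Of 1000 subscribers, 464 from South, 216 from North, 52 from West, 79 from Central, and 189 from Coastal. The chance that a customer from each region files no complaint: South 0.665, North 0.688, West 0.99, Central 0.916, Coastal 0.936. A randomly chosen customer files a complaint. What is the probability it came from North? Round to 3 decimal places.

0.278

Taking complements, P(complaint | each) = South 0.335, North 0.312, West 0.01, Central 0.084, Coastal 0.064.
Unnormalized posteriors (prior × likelihood):
  South: 0.464 × 0.335 = 0.15544
  North: 0.216 × 0.312 = 0.067392
  West: 0.052 × 0.01 = 0.00052
  Central: 0.079 × 0.084 = 0.006636
  Coastal: 0.189 × 0.064 = 0.012096
Total = 0.242084.
P(North | evidence) = 0.067392 / 0.242084 ≈ 0.278.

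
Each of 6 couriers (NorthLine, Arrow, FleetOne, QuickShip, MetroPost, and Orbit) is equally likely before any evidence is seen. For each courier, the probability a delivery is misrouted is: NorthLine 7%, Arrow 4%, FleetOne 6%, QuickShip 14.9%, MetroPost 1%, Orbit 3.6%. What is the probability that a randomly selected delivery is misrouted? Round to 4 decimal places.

0.0608

Since the prior is uniform, the posterior is proportional to the likelihood:
  NorthLine: 0.07
  Arrow: 0.04
  FleetOne: 0.06
  QuickShip: 0.149
  MetroPost: 0.01
  Orbit: 0.036
P(misrouted) = (1/6) × (0.07 + 0.04 + 0.06 + 0.149 + 0.01 + 0.036) = 0.365/6 ≈ 0.0608.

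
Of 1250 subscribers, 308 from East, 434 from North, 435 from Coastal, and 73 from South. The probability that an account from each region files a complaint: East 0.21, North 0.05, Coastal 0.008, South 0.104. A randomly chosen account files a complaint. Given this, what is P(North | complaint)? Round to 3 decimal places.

0.223

Compute prior × likelihood for every hypothesis:
  East: 0.2464 × 0.21 = 0.051744
  North: 0.3472 × 0.05 = 0.01736
  Coastal: 0.348 × 0.008 = 0.002784
  South: 0.0584 × 0.104 = 0.0060736
Sum = 0.0779616.
P(North | evidence) = 0.01736 / 0.0779616 ≈ 0.223.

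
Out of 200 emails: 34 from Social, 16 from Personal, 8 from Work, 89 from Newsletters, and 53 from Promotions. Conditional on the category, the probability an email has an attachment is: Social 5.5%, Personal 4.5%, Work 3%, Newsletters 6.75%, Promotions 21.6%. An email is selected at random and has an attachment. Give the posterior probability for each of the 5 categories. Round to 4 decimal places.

Social 0.0922, Personal 0.0355, Work 0.0118, Newsletters 0.2961, Promotions 0.5643

By Bayes' rule, posterior ∝ prior × likelihood:
  Social: 0.17 × 0.055 = 0.00935
  Personal: 0.08 × 0.045 = 0.0036
  Work: 0.04 × 0.03 = 0.0012
  Newsletters: 0.445 × 0.0675 = 0.0300375
  Promotions: 0.265 × 0.216 = 0.05724
Sum = 0.1014275.
P(Social | attachment) = 0.00935/0.1014275 ≈ 0.0922
P(Personal | attachment) = 0.0036/0.1014275 ≈ 0.0355
P(Work | attachment) = 0.0012/0.1014275 ≈ 0.0118
P(Newsletters | attachment) = 0.0300375/0.1014275 ≈ 0.2961
P(Promotions | attachment) = 0.05724/0.1014275 ≈ 0.5643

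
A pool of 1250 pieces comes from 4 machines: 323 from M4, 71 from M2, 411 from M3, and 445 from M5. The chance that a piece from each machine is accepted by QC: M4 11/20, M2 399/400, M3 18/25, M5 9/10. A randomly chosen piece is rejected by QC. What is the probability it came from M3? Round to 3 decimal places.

0.377

Taking complements, P(rejected | each) = M4 0.45, M2 0.0025, M3 0.28, M5 0.1.
Compute prior × likelihood for every hypothesis:
  M4: 0.2584 × 0.45 = 0.11628
  M2: 0.0568 × 0.0025 = 0.000142
  M3: 0.3288 × 0.28 = 0.092064
  M5: 0.356 × 0.1 = 0.0356
Normalizing constant = 0.244086.
P(M3 | evidence) = 0.092064 / 0.244086 ≈ 0.377.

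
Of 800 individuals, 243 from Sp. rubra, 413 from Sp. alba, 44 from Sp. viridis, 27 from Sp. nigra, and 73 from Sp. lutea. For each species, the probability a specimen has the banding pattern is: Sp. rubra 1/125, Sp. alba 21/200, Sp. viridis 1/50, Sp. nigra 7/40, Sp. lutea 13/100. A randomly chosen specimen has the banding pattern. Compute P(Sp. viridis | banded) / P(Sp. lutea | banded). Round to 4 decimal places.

Unnormalized posteriors (prior × likelihood):
  Sp. rubra: 0.30375 × 0.008 = 0.00243
  Sp. alba: 0.51625 × 0.105 = 0.05420625
  Sp. viridis: 0.055 × 0.02 = 0.0011
  Sp. nigra: 0.03375 × 0.175 = 0.00590625
  Sp. lutea: 0.09125 × 0.13 = 0.0118625
Total = 0.075505.
The ratio is 0.0011 / 0.0118625 (the normalizer cancels) = 0.0927.

0.0927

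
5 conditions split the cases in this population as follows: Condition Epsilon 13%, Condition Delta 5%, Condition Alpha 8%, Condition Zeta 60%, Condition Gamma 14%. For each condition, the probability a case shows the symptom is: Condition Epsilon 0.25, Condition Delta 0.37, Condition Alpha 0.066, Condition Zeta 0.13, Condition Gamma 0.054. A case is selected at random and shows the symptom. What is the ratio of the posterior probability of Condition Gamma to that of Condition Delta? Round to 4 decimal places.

0.4086

Compute prior × likelihood for every hypothesis:
  Condition Epsilon: 0.13 × 0.25 = 0.0325
  Condition Delta: 0.05 × 0.37 = 0.0185
  Condition Alpha: 0.08 × 0.066 = 0.00528
  Condition Zeta: 0.6 × 0.13 = 0.078
  Condition Gamma: 0.14 × 0.054 = 0.00756
Normalizing constant = 0.14184.
The ratio is 0.00756 / 0.0185 (the normalizer cancels) = 0.4086.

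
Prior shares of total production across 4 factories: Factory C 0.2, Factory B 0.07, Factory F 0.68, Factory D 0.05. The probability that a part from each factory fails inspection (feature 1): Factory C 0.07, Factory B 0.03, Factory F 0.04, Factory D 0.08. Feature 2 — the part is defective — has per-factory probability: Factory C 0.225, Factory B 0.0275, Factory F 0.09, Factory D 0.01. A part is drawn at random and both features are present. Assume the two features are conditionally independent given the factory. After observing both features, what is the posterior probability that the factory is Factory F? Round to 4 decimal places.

0.4298

By Bayes' rule, posterior ∝ prior × likelihood:
  Factory C: 0.2 × 0.07 × 0.225 = 0.00315
  Factory B: 0.07 × 0.03 × 0.0275 = 0.00005775
  Factory F: 0.68 × 0.04 × 0.09 = 0.002448
  Factory D: 0.05 × 0.08 × 0.01 = 0.00004
Total = 0.00569575.
P(Factory F | evidence) = 0.002448 / 0.00569575 ≈ 0.4298.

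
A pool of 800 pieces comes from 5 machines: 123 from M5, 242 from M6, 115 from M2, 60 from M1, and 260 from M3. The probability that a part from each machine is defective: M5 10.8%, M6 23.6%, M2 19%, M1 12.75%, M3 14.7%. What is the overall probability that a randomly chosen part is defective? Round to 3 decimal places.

0.173

By Bayes' rule, posterior ∝ prior × likelihood:
  M5: 0.15375 × 0.108 = 0.016605
  M6: 0.3025 × 0.236 = 0.07139
  M2: 0.14375 × 0.19 = 0.0273125
  M1: 0.075 × 0.1275 = 0.0095625
  M3: 0.325 × 0.147 = 0.047775
P(defective) = 0.016605 + 0.07139 + 0.0273125 + 0.0095625 + 0.047775 = 0.172645 → 0.173.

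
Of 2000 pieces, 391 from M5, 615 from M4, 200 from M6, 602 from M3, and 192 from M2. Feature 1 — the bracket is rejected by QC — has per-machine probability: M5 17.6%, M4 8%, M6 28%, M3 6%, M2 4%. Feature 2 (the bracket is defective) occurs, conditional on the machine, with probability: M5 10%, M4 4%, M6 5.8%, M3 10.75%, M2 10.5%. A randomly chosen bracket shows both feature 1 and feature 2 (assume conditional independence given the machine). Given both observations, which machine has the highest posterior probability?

M5

By Bayes' rule, posterior ∝ prior × likelihood:
  M5: 0.1955 × 0.176 × 0.1 = 0.0034408
  M4: 0.3075 × 0.08 × 0.04 = 0.000984
  M6: 0.1 × 0.28 × 0.058 = 0.001624
  M3: 0.301 × 0.06 × 0.1075 = 0.00194145
  M2: 0.096 × 0.04 × 0.105 = 0.0004032
Sum = 0.00839345.
Largest term belongs to M5, so M5 is most probable.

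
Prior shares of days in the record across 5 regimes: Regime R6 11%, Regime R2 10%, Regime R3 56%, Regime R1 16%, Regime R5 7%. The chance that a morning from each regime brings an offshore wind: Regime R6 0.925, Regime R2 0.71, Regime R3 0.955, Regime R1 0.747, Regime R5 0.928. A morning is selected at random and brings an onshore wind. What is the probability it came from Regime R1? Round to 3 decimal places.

0.375

Taking complements, P(onshore | each) = Regime R6 0.075, Regime R2 0.29, Regime R3 0.045, Regime R1 0.253, Regime R5 0.072.
By Bayes' rule, posterior ∝ prior × likelihood:
  Regime R6: 0.11 × 0.075 = 0.00825
  Regime R2: 0.1 × 0.29 = 0.029
  Regime R3: 0.56 × 0.045 = 0.0252
  Regime R1: 0.16 × 0.253 = 0.04048
  Regime R5: 0.07 × 0.072 = 0.00504
Sum = 0.10797.
P(Regime R1 | evidence) = 0.04048 / 0.10797 ≈ 0.375.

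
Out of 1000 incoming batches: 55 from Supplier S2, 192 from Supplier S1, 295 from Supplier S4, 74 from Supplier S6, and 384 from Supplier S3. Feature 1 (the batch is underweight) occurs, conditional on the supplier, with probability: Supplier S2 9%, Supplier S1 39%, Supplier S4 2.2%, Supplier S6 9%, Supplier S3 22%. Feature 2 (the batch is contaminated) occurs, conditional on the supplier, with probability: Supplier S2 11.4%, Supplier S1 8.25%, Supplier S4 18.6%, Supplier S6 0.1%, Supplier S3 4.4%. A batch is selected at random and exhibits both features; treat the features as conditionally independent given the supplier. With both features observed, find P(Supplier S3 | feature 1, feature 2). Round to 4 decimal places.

Compute prior × likelihood for every hypothesis:
  Supplier S2: 0.055 × 0.09 × 0.114 = 0.0005643
  Supplier S1: 0.192 × 0.39 × 0.0825 = 0.0061776
  Supplier S4: 0.295 × 0.022 × 0.186 = 0.00120714
  Supplier S6: 0.074 × 0.09 × 0.001 = 0.00000666
  Supplier S3: 0.384 × 0.22 × 0.044 = 0.00371712
Total = 0.01167282.
P(Supplier S3 | evidence) = 0.00371712 / 0.01167282 ≈ 0.3184.

0.3184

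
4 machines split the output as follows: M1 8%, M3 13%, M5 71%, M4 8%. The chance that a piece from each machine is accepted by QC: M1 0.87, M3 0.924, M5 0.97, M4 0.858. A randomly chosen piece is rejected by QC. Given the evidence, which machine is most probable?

Taking complements, P(rejected | each) = M1 0.13, M3 0.076, M5 0.03, M4 0.142.
By Bayes' rule, posterior ∝ prior × likelihood:
  M1: 0.08 × 0.13 = 0.0104
  M3: 0.13 × 0.076 = 0.00988
  M5: 0.71 × 0.03 = 0.0213
  M4: 0.08 × 0.142 = 0.01136
Normalizing constant = 0.05294.
Largest term belongs to M5, so M5 is most probable.

M5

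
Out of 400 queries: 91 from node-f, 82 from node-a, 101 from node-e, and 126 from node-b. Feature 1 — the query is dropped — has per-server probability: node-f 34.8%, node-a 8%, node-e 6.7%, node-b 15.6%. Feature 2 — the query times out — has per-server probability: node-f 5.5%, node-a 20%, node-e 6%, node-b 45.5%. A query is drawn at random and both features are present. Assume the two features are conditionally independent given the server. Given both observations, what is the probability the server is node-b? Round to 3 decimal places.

0.721

Unnormalized posteriors (prior × likelihood):
  node-f: 0.2275 × 0.348 × 0.055 = 0.00435435
  node-a: 0.205 × 0.08 × 0.2 = 0.00328
  node-e: 0.2525 × 0.067 × 0.06 = 0.00101505
  node-b: 0.315 × 0.156 × 0.455 = 0.0223587
Normalizing constant = 0.0310081.
P(node-b | evidence) = 0.0223587 / 0.0310081 ≈ 0.721.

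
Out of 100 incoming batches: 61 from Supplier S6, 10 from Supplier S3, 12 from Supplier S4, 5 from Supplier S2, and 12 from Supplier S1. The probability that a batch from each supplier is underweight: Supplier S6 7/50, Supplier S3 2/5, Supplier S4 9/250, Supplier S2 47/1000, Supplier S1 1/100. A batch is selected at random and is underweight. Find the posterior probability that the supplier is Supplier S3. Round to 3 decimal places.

0.300

Prior × likelihood for each hypothesis:
  Supplier S6: 0.61 × 0.14 = 0.0854
  Supplier S3: 0.1 × 0.4 = 0.04
  Supplier S4: 0.12 × 0.036 = 0.00432
  Supplier S2: 0.05 × 0.047 = 0.00235
  Supplier S1: 0.12 × 0.01 = 0.0012
Sum = 0.13327.
P(Supplier S3 | evidence) = 0.04 / 0.13327 ≈ 0.300.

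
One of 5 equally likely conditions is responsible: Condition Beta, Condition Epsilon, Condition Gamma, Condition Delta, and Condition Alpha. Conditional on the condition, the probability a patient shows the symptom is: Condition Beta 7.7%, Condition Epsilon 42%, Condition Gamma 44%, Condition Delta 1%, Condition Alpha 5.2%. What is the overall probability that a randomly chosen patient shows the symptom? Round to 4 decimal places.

With a uniform prior (1/5 each), posterior ∝ likelihood:
  Condition Beta: 0.077
  Condition Epsilon: 0.42
  Condition Gamma: 0.44
  Condition Delta: 0.01
  Condition Alpha: 0.052
P(symptomatic) = (1/5) × (0.077 + 0.42 + 0.44 + 0.01 + 0.052) = 0.999/5 ≈ 0.1998.

0.1998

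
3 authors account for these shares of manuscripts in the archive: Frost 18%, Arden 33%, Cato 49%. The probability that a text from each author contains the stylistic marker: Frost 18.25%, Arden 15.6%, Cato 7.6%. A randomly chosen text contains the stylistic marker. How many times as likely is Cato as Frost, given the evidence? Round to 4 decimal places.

1.1336

Prior × likelihood for each hypothesis:
  Frost: 0.18 × 0.1825 = 0.03285
  Arden: 0.33 × 0.156 = 0.05148
  Cato: 0.49 × 0.076 = 0.03724
Sum = 0.12157.
The ratio is 0.03724 / 0.03285 (the normalizer cancels) = 1.1336.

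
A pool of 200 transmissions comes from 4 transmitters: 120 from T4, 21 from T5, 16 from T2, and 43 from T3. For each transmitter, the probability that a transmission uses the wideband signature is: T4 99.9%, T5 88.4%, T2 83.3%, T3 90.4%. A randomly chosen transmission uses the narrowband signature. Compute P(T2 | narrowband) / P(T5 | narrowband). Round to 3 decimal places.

Taking complements, P(narrowband | each) = T4 0.001, T5 0.116, T2 0.167, T3 0.096.
By Bayes' rule, posterior ∝ prior × likelihood:
  T4: 0.6 × 0.001 = 0.0006
  T5: 0.105 × 0.116 = 0.01218
  T2: 0.08 × 0.167 = 0.01336
  T3: 0.215 × 0.096 = 0.02064
Total = 0.04678.
The ratio is 0.01336 / 0.01218 (the normalizer cancels) = 1.097.

1.097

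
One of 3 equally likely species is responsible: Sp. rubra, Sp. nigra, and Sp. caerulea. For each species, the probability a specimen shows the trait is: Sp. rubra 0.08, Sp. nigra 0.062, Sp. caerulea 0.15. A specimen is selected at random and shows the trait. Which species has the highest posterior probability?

Sp. caerulea

Since the prior is uniform, the posterior is proportional to the likelihood:
  Sp. rubra: 0.08
  Sp. nigra: 0.062
  Sp. caerulea: 0.15
Total = 0.292.
Largest term belongs to Sp. caerulea, so Sp. caerulea is most probable.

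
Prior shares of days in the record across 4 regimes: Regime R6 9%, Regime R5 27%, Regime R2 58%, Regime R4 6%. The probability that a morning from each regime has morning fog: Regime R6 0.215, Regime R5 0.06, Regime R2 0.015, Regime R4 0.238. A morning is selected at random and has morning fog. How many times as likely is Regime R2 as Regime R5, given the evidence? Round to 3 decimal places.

Unnormalized posteriors (prior × likelihood):
  Regime R6: 0.09 × 0.215 = 0.01935
  Regime R5: 0.27 × 0.06 = 0.0162
  Regime R2: 0.58 × 0.015 = 0.0087
  Regime R4: 0.06 × 0.238 = 0.01428
Sum = 0.05853.
The ratio is 0.0087 / 0.0162 (the normalizer cancels) = 0.537.

0.537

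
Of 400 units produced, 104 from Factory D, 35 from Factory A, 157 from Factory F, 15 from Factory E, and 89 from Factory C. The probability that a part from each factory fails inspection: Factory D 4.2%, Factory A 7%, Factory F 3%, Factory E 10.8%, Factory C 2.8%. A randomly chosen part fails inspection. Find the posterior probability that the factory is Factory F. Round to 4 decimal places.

Compute prior × likelihood for every hypothesis:
  Factory D: 0.26 × 0.042 = 0.01092
  Factory A: 0.0875 × 0.07 = 0.006125
  Factory F: 0.3925 × 0.03 = 0.011775
  Factory E: 0.0375 × 0.108 = 0.00405
  Factory C: 0.2225 × 0.028 = 0.00623
Normalizing constant = 0.0391.
P(Factory F | evidence) = 0.011775 / 0.0391 ≈ 0.3012.

0.3012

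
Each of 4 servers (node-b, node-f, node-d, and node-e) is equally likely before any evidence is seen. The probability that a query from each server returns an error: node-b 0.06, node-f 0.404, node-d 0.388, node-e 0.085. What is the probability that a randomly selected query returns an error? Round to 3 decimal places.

0.234

Since the prior is uniform, the posterior is proportional to the likelihood:
  node-b: 0.06
  node-f: 0.404
  node-d: 0.388
  node-e: 0.085
P(error) = (1/4) × (0.06 + 0.404 + 0.388 + 0.085) = 0.937/4 ≈ 0.234.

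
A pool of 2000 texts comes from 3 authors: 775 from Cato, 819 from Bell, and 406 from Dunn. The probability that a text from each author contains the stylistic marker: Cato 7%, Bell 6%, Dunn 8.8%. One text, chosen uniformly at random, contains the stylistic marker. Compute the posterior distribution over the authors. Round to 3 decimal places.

Unnormalized posteriors (prior × likelihood):
  Cato: 0.3875 × 0.07 = 0.027125
  Bell: 0.4095 × 0.06 = 0.02457
  Dunn: 0.203 × 0.088 = 0.017864
Sum = 0.069559.
P(Cato | marker) = 0.027125/0.069559 ≈ 0.390
P(Bell | marker) = 0.02457/0.069559 ≈ 0.353
P(Dunn | marker) = 0.017864/0.069559 ≈ 0.257
(Check: 0.390+0.353+0.257 = 1.000.)

Cato 0.390, Bell 0.353, Dunn 0.257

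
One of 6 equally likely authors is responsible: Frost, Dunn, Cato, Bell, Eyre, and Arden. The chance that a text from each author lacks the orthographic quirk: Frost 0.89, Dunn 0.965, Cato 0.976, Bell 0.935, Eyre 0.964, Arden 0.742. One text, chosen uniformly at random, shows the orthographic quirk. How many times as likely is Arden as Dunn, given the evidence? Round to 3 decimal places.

Taking complements, P(quirk | each) = Frost 0.11, Dunn 0.035, Cato 0.024, Bell 0.065, Eyre 0.036, Arden 0.258.
With a uniform prior (1/6 each), posterior ∝ likelihood:
  Frost: 0.11
  Dunn: 0.035
  Cato: 0.024
  Bell: 0.065
  Eyre: 0.036
  Arden: 0.258
Total = 0.528.
The ratio is 0.258 / 0.035 (the normalizer cancels) = 7.371.

7.371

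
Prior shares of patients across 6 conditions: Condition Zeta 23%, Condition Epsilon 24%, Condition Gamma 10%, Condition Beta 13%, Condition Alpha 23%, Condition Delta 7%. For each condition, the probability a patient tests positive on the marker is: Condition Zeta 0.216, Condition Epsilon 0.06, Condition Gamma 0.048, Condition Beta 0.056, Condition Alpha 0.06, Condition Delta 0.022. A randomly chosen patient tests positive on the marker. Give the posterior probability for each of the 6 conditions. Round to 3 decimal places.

Compute prior × likelihood for every hypothesis:
  Condition Zeta: 0.23 × 0.216 = 0.04968
  Condition Epsilon: 0.24 × 0.06 = 0.0144
  Condition Gamma: 0.1 × 0.048 = 0.0048
  Condition Beta: 0.13 × 0.056 = 0.00728
  Condition Alpha: 0.23 × 0.06 = 0.0138
  Condition Delta: 0.07 × 0.022 = 0.00154
Total = 0.0915.
P(Condition Zeta | marker-positive) = 0.04968/0.0915 ≈ 0.543
P(Condition Epsilon | marker-positive) = 0.0144/0.0915 ≈ 0.157
P(Condition Gamma | marker-positive) = 0.0048/0.0915 ≈ 0.052
P(Condition Beta | marker-positive) = 0.00728/0.0915 ≈ 0.080
P(Condition Alpha | marker-positive) = 0.0138/0.0915 ≈ 0.151
P(Condition Delta | marker-positive) = 0.00154/0.0915 ≈ 0.017

Condition Zeta 0.543, Condition Epsilon 0.157, Condition Gamma 0.052, Condition Beta 0.080, Condition Alpha 0.151, Condition Delta 0.017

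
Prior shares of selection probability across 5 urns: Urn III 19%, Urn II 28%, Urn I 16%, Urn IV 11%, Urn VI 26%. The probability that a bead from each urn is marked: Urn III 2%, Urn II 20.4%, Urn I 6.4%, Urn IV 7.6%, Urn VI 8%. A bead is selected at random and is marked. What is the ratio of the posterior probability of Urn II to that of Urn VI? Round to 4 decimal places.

2.7462

Unnormalized posteriors (prior × likelihood):
  Urn III: 0.19 × 0.02 = 0.0038
  Urn II: 0.28 × 0.204 = 0.05712
  Urn I: 0.16 × 0.064 = 0.01024
  Urn IV: 0.11 × 0.076 = 0.00836
  Urn VI: 0.26 × 0.08 = 0.0208
Sum = 0.10032.
The ratio is 0.05712 / 0.0208 (the normalizer cancels) = 2.7462.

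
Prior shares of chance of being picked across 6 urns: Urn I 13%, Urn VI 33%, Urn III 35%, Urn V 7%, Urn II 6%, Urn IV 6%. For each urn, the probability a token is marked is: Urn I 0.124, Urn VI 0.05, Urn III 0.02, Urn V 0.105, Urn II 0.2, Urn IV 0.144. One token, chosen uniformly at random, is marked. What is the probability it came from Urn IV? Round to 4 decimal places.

Prior × likelihood for each hypothesis:
  Urn I: 0.13 × 0.124 = 0.01612
  Urn VI: 0.33 × 0.05 = 0.0165
  Urn III: 0.35 × 0.02 = 0.007
  Urn V: 0.07 × 0.105 = 0.00735
  Urn II: 0.06 × 0.2 = 0.012
  Urn IV: 0.06 × 0.144 = 0.00864
Total = 0.06761.
P(Urn IV | evidence) = 0.00864 / 0.06761 ≈ 0.1278.

0.1278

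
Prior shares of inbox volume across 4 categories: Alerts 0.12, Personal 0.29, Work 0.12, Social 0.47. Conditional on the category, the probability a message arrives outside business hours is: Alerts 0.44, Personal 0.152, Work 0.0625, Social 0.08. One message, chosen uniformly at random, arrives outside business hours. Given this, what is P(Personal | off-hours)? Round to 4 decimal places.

0.3105

Prior × likelihood for each hypothesis:
  Alerts: 0.12 × 0.44 = 0.0528
  Personal: 0.29 × 0.152 = 0.04408
  Work: 0.12 × 0.0625 = 0.0075
  Social: 0.47 × 0.08 = 0.0376
Total = 0.14198.
P(Personal | evidence) = 0.04408 / 0.14198 ≈ 0.3105.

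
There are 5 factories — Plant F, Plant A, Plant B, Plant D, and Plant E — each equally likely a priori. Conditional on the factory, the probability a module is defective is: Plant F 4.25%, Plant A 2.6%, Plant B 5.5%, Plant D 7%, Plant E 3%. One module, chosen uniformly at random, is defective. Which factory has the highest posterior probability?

Since the prior is uniform, the posterior is proportional to the likelihood:
  Plant F: 0.0425
  Plant A: 0.026
  Plant B: 0.055
  Plant D: 0.07
  Plant E: 0.03
Sum = 0.2235.
Largest term belongs to Plant D, so Plant D is most probable.

Plant D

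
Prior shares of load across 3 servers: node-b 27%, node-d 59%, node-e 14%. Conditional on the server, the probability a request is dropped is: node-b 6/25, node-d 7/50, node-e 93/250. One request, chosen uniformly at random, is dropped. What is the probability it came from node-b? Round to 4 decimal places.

By Bayes' rule, posterior ∝ prior × likelihood:
  node-b: 0.27 × 0.24 = 0.0648
  node-d: 0.59 × 0.14 = 0.0826
  node-e: 0.14 × 0.372 = 0.05208
Sum = 0.19948.
P(node-b | evidence) = 0.0648 / 0.19948 ≈ 0.3248.

0.3248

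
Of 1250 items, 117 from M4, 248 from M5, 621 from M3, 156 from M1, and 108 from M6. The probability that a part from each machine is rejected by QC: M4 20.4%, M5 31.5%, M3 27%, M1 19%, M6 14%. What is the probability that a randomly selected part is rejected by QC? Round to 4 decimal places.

0.2515

By Bayes' rule, posterior ∝ prior × likelihood:
  M4: 0.0936 × 0.204 = 0.0190944
  M5: 0.1984 × 0.315 = 0.062496
  M3: 0.4968 × 0.27 = 0.134136
  M1: 0.1248 × 0.19 = 0.023712
  M6: 0.0864 × 0.14 = 0.012096
P(rejected) = 0.0190944 + 0.062496 + 0.134136 + 0.023712 + 0.012096 = 0.2515344 → 0.2515.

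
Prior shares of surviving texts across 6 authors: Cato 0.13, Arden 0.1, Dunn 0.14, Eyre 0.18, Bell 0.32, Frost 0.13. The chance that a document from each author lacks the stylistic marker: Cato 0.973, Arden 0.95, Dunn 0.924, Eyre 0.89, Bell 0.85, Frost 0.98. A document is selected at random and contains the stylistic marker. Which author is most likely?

Taking complements, P(marker | each) = Cato 0.027, Arden 0.05, Dunn 0.076, Eyre 0.11, Bell 0.15, Frost 0.02.
Compute prior × likelihood for every hypothesis:
  Cato: 0.13 × 0.027 = 0.00351
  Arden: 0.1 × 0.05 = 0.005
  Dunn: 0.14 × 0.076 = 0.01064
  Eyre: 0.18 × 0.11 = 0.0198
  Bell: 0.32 × 0.15 = 0.048
  Frost: 0.13 × 0.02 = 0.0026
Total = 0.08955.
Largest term belongs to Bell, so Bell is most probable.

Bell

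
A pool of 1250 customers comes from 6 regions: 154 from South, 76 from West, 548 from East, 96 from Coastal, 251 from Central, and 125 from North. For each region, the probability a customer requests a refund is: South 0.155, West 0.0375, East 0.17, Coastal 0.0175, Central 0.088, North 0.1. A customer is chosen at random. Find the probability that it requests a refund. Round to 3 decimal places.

Unnormalized posteriors (prior × likelihood):
  South: 0.1232 × 0.155 = 0.019096
  West: 0.0608 × 0.0375 = 0.00228
  East: 0.4384 × 0.17 = 0.074528
  Coastal: 0.0768 × 0.0175 = 0.001344
  Central: 0.2008 × 0.088 = 0.0176704
  North: 0.1 × 0.1 = 0.01
P(refund) = 0.019096 + 0.00228 + 0.074528 + 0.001344 + 0.0176704 + 0.01 = 0.1249184 → 0.125.

0.125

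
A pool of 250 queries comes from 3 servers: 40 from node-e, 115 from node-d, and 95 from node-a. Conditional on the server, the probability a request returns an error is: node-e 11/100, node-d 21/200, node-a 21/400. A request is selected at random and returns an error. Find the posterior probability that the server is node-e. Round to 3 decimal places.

By Bayes' rule, posterior ∝ prior × likelihood:
  node-e: 0.16 × 0.11 = 0.0176
  node-d: 0.46 × 0.105 = 0.0483
  node-a: 0.38 × 0.0525 = 0.01995
Normalizing constant = 0.08585.
P(node-e | evidence) = 0.0176 / 0.08585 ≈ 0.205.

0.205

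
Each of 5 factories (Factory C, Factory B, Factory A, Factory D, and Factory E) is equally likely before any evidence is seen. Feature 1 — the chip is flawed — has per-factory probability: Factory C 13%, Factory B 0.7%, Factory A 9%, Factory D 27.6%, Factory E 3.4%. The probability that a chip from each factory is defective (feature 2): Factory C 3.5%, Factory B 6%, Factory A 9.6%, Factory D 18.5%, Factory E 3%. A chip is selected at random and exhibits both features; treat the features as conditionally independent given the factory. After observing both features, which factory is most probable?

Factory D

With a uniform prior (1/5 each), posterior ∝ likelihood:
  Factory C: 0.13 × 0.035 = 0.00455
  Factory B: 0.007 × 0.06 = 0.00042
  Factory A: 0.09 × 0.096 = 0.00864
  Factory D: 0.276 × 0.185 = 0.05106
  Factory E: 0.034 × 0.03 = 0.00102
Normalizing constant = 0.06569.
Largest term belongs to Factory D, so Factory D is most probable.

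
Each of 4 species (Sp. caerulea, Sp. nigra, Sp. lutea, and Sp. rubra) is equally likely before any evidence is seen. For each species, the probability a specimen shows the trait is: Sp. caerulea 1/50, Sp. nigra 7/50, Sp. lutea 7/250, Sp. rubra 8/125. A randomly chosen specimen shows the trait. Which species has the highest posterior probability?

Sp. nigra

With a uniform prior (1/4 each), posterior ∝ likelihood:
  Sp. caerulea: 0.02
  Sp. nigra: 0.14
  Sp. lutea: 0.028
  Sp. rubra: 0.064
Sum = 0.252.
Largest term belongs to Sp. nigra, so Sp. nigra is most probable.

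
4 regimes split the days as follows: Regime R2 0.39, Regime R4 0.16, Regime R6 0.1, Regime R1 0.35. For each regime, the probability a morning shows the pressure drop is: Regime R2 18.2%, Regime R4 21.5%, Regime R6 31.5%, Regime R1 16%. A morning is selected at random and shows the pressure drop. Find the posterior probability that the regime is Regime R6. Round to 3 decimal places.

Prior × likelihood for each hypothesis:
  Regime R2: 0.39 × 0.182 = 0.07098
  Regime R4: 0.16 × 0.215 = 0.0344
  Regime R6: 0.1 × 0.315 = 0.0315
  Regime R1: 0.35 × 0.16 = 0.056
Sum = 0.19288.
P(Regime R6 | evidence) = 0.0315 / 0.19288 ≈ 0.163.

0.163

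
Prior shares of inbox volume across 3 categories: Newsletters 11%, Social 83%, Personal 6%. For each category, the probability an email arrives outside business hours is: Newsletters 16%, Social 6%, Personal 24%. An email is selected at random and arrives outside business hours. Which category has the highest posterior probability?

By Bayes' rule, posterior ∝ prior × likelihood:
  Newsletters: 0.11 × 0.16 = 0.0176
  Social: 0.83 × 0.06 = 0.0498
  Personal: 0.06 × 0.24 = 0.0144
Total = 0.0818.
Largest term belongs to Social, so Social is most probable.

Social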